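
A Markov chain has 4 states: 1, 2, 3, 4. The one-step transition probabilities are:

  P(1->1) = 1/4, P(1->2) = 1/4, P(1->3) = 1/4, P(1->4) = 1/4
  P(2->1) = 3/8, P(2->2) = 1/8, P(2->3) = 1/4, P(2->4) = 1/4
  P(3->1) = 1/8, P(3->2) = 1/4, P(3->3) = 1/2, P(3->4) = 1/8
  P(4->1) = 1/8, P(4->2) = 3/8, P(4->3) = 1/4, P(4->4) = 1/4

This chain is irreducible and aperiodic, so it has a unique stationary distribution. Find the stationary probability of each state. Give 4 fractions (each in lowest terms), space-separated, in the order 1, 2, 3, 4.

Answer: 23/108 53/216 1/3 5/24

Derivation:
The stationary distribution satisfies pi = pi * P, i.e.:
  pi_1 = 1/4*pi_1 + 3/8*pi_2 + 1/8*pi_3 + 1/8*pi_4
  pi_2 = 1/4*pi_1 + 1/8*pi_2 + 1/4*pi_3 + 3/8*pi_4
  pi_3 = 1/4*pi_1 + 1/4*pi_2 + 1/2*pi_3 + 1/4*pi_4
  pi_4 = 1/4*pi_1 + 1/4*pi_2 + 1/8*pi_3 + 1/4*pi_4
with normalization: pi_1 + pi_2 + pi_3 + pi_4 = 1.

Using the first 3 balance equations plus normalization, the linear system A*pi = b is:
  [-3/4, 3/8, 1/8, 1/8] . pi = 0
  [1/4, -7/8, 1/4, 3/8] . pi = 0
  [1/4, 1/4, -1/2, 1/4] . pi = 0
  [1, 1, 1, 1] . pi = 1

Solving yields:
  pi_1 = 23/108
  pi_2 = 53/216
  pi_3 = 1/3
  pi_4 = 5/24

Verification (pi * P):
  23/108*1/4 + 53/216*3/8 + 1/3*1/8 + 5/24*1/8 = 23/108 = pi_1  (ok)
  23/108*1/4 + 53/216*1/8 + 1/3*1/4 + 5/24*3/8 = 53/216 = pi_2  (ok)
  23/108*1/4 + 53/216*1/4 + 1/3*1/2 + 5/24*1/4 = 1/3 = pi_3  (ok)
  23/108*1/4 + 53/216*1/4 + 1/3*1/8 + 5/24*1/4 = 5/24 = pi_4  (ok)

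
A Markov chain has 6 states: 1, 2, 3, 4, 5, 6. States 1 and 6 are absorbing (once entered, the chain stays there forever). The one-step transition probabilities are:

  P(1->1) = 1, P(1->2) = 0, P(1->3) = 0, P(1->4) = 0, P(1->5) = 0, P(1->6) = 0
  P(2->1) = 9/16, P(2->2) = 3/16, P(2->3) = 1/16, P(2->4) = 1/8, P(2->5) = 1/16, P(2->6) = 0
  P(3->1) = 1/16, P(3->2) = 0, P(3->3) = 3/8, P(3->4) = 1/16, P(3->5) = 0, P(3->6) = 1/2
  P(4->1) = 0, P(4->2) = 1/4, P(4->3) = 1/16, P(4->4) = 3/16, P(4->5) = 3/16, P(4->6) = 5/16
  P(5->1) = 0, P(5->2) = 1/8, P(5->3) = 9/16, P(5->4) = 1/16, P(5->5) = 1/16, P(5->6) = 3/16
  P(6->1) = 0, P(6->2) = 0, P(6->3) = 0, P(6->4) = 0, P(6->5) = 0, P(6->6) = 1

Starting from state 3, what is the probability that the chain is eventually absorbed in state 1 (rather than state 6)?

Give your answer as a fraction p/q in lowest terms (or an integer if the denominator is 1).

Let a_i = P(absorbed in 1 | start in state i).
Boundary conditions: a_1 = 1, a_6 = 0.
For each transient state i, a_i = sum_j P(i->j) * a_j:
  a_2 = 9/16*a_1 + 3/16*a_2 + 1/16*a_3 + 1/8*a_4 + 1/16*a_5 + 0*a_6
  a_3 = 1/16*a_1 + 0*a_2 + 3/8*a_3 + 1/16*a_4 + 0*a_5 + 1/2*a_6
  a_4 = 0*a_1 + 1/4*a_2 + 1/16*a_3 + 3/16*a_4 + 3/16*a_5 + 5/16*a_6
  a_5 = 0*a_1 + 1/8*a_2 + 9/16*a_3 + 1/16*a_4 + 1/16*a_5 + 3/16*a_6

Substituting a_1 = 1 and a_6 = 0, rearrange to (I - Q) a = r where r[i] = P(i -> 1):
  [13/16, -1/16, -1/8, -1/16] . (a_2, a_3, a_4, a_5) = 9/16
  [0, 5/8, -1/16, 0] . (a_2, a_3, a_4, a_5) = 1/16
  [-1/4, -1/16, 13/16, -3/16] . (a_2, a_3, a_4, a_5) = 0
  [-1/8, -9/16, -1/16, 15/16] . (a_2, a_3, a_4, a_5) = 0

Solving yields:
  a_2 = 8648/11347
  a_3 = 1464/11347
  a_4 = 3293/11347
  a_5 = 2251/11347

Starting state is 3, so the absorption probability is a_3 = 1464/11347.

Answer: 1464/11347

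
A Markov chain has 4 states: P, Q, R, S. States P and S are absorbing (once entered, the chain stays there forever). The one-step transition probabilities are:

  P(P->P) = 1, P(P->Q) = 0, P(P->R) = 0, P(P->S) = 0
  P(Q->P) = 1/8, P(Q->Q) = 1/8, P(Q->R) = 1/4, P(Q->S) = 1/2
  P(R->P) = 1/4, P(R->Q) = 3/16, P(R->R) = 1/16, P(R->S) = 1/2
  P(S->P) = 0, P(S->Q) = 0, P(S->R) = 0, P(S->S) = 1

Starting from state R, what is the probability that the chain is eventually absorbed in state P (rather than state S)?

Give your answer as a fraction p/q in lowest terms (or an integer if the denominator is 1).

Let a_i = P(absorbed in P | start in state i).
Boundary conditions: a_P = 1, a_S = 0.
For each transient state i, a_i = sum_j P(i->j) * a_j:
  a_Q = 1/8*a_P + 1/8*a_Q + 1/4*a_R + 1/2*a_S
  a_R = 1/4*a_P + 3/16*a_Q + 1/16*a_R + 1/2*a_S

Substituting a_P = 1 and a_S = 0, rearrange to (I - Q) a = r where r[i] = P(i -> P):
  [7/8, -1/4] . (a_Q, a_R) = 1/8
  [-3/16, 15/16] . (a_Q, a_R) = 1/4

Solving yields:
  a_Q = 23/99
  a_R = 31/99

Starting state is R, so the absorption probability is a_R = 31/99.

Answer: 31/99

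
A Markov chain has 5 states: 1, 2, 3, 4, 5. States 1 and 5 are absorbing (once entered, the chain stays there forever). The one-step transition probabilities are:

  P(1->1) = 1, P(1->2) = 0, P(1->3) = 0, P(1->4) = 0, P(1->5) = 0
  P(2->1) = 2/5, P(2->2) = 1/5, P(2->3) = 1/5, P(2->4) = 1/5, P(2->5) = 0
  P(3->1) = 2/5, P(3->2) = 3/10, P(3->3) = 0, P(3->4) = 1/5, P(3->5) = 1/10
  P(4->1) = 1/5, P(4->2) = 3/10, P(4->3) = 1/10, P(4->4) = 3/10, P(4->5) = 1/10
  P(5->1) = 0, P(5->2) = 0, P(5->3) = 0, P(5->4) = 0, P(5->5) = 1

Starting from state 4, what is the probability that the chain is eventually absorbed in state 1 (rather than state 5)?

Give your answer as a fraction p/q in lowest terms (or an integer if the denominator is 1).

Answer: 42/53

Derivation:
Let a_i = P(absorbed in 1 | start in state i).
Boundary conditions: a_1 = 1, a_5 = 0.
For each transient state i, a_i = sum_j P(i->j) * a_j:
  a_2 = 2/5*a_1 + 1/5*a_2 + 1/5*a_3 + 1/5*a_4 + 0*a_5
  a_3 = 2/5*a_1 + 3/10*a_2 + 0*a_3 + 1/5*a_4 + 1/10*a_5
  a_4 = 1/5*a_1 + 3/10*a_2 + 1/10*a_3 + 3/10*a_4 + 1/10*a_5

Substituting a_1 = 1 and a_5 = 0, rearrange to (I - Q) a = r where r[i] = P(i -> 1):
  [4/5, -1/5, -1/5] . (a_2, a_3, a_4) = 2/5
  [-3/10, 1, -1/5] . (a_2, a_3, a_4) = 2/5
  [-3/10, -1/10, 7/10] . (a_2, a_3, a_4) = 1/5

Solving yields:
  a_2 = 48/53
  a_3 = 44/53
  a_4 = 42/53

Starting state is 4, so the absorption probability is a_4 = 42/53.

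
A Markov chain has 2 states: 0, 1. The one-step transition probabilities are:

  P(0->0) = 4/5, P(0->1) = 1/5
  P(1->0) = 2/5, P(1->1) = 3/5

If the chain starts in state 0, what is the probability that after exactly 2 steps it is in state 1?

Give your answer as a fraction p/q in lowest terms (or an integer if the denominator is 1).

Answer: 7/25

Derivation:
Computing P^2 by repeated multiplication:
P^1 =
  0: [4/5, 1/5]
  1: [2/5, 3/5]
P^2 =
  0: [18/25, 7/25]
  1: [14/25, 11/25]

(P^2)[0 -> 1] = 7/25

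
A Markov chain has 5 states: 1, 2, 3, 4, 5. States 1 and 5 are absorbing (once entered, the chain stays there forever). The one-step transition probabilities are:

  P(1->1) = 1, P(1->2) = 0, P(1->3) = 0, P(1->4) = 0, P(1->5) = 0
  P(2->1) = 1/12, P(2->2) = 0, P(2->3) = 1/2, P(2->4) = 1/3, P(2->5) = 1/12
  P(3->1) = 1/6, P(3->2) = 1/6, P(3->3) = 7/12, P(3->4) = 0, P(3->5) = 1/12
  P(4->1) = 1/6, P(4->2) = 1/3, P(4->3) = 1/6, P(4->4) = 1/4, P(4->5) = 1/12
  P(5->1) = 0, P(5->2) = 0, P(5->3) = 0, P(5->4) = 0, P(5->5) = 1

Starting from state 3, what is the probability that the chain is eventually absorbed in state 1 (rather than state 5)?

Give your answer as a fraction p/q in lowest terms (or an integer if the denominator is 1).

Answer: 109/168

Derivation:
Let a_i = P(absorbed in 1 | start in state i).
Boundary conditions: a_1 = 1, a_5 = 0.
For each transient state i, a_i = sum_j P(i->j) * a_j:
  a_2 = 1/12*a_1 + 0*a_2 + 1/2*a_3 + 1/3*a_4 + 1/12*a_5
  a_3 = 1/6*a_1 + 1/6*a_2 + 7/12*a_3 + 0*a_4 + 1/12*a_5
  a_4 = 1/6*a_1 + 1/3*a_2 + 1/6*a_3 + 1/4*a_4 + 1/12*a_5

Substituting a_1 = 1 and a_5 = 0, rearrange to (I - Q) a = r where r[i] = P(i -> 1):
  [1, -1/2, -1/3] . (a_2, a_3, a_4) = 1/12
  [-1/6, 5/12, 0] . (a_2, a_3, a_4) = 1/6
  [-1/3, -1/6, 3/4] . (a_2, a_3, a_4) = 1/6

Solving yields:
  a_2 = 209/336
  a_3 = 109/168
  a_4 = 9/14

Starting state is 3, so the absorption probability is a_3 = 109/168.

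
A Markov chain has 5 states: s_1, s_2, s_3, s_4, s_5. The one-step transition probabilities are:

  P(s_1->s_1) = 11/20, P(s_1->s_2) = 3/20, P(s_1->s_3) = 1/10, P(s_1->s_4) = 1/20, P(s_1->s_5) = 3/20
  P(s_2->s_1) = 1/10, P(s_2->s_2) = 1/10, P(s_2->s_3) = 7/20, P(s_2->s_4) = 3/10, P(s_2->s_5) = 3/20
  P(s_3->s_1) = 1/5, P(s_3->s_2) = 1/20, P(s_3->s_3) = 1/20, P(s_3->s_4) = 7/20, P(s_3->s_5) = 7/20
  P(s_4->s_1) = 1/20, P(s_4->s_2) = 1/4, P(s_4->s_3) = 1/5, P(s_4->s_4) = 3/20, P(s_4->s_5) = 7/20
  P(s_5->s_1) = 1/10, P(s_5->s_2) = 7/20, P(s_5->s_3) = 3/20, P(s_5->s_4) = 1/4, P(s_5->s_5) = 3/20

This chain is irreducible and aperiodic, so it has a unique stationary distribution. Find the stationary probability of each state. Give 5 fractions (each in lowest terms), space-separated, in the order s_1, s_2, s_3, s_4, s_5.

The stationary distribution satisfies pi = pi * P, i.e.:
  pi_s_1 = 11/20*pi_s_1 + 1/10*pi_s_2 + 1/5*pi_s_3 + 1/20*pi_s_4 + 1/10*pi_s_5
  pi_s_2 = 3/20*pi_s_1 + 1/10*pi_s_2 + 1/20*pi_s_3 + 1/4*pi_s_4 + 7/20*pi_s_5
  pi_s_3 = 1/10*pi_s_1 + 7/20*pi_s_2 + 1/20*pi_s_3 + 1/5*pi_s_4 + 3/20*pi_s_5
  pi_s_4 = 1/20*pi_s_1 + 3/10*pi_s_2 + 7/20*pi_s_3 + 3/20*pi_s_4 + 1/4*pi_s_5
  pi_s_5 = 3/20*pi_s_1 + 3/20*pi_s_2 + 7/20*pi_s_3 + 7/20*pi_s_4 + 3/20*pi_s_5
with normalization: pi_s_1 + pi_s_2 + pi_s_3 + pi_s_4 + pi_s_5 = 1.

Using the first 4 balance equations plus normalization, the linear system A*pi = b is:
  [-9/20, 1/10, 1/5, 1/20, 1/10] . pi = 0
  [3/20, -9/10, 1/20, 1/4, 7/20] . pi = 0
  [1/10, 7/20, -19/20, 1/5, 3/20] . pi = 0
  [1/20, 3/10, 7/20, -17/20, 1/4] . pi = 0
  [1, 1, 1, 1, 1] . pi = 1

Solving yields:
  pi_s_1 = 6701/34644
  pi_s_2 = 3299/17322
  pi_s_3 = 1490/8661
  pi_s_4 = 2499/11548
  pi_s_5 = 1972/8661

Verification (pi * P):
  6701/34644*11/20 + 3299/17322*1/10 + 1490/8661*1/5 + 2499/11548*1/20 + 1972/8661*1/10 = 6701/34644 = pi_s_1  (ok)
  6701/34644*3/20 + 3299/17322*1/10 + 1490/8661*1/20 + 2499/11548*1/4 + 1972/8661*7/20 = 3299/17322 = pi_s_2  (ok)
  6701/34644*1/10 + 3299/17322*7/20 + 1490/8661*1/20 + 2499/11548*1/5 + 1972/8661*3/20 = 1490/8661 = pi_s_3  (ok)
  6701/34644*1/20 + 3299/17322*3/10 + 1490/8661*7/20 + 2499/11548*3/20 + 1972/8661*1/4 = 2499/11548 = pi_s_4  (ok)
  6701/34644*3/20 + 3299/17322*3/20 + 1490/8661*7/20 + 2499/11548*7/20 + 1972/8661*3/20 = 1972/8661 = pi_s_5  (ok)

Answer: 6701/34644 3299/17322 1490/8661 2499/11548 1972/8661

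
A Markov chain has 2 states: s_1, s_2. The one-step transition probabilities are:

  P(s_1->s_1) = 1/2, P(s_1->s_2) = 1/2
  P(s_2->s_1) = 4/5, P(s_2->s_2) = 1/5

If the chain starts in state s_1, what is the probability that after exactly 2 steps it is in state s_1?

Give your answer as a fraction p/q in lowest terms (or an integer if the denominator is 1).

Computing P^2 by repeated multiplication:
P^1 =
  s_1: [1/2, 1/2]
  s_2: [4/5, 1/5]
P^2 =
  s_1: [13/20, 7/20]
  s_2: [14/25, 11/25]

(P^2)[s_1 -> s_1] = 13/20

Answer: 13/20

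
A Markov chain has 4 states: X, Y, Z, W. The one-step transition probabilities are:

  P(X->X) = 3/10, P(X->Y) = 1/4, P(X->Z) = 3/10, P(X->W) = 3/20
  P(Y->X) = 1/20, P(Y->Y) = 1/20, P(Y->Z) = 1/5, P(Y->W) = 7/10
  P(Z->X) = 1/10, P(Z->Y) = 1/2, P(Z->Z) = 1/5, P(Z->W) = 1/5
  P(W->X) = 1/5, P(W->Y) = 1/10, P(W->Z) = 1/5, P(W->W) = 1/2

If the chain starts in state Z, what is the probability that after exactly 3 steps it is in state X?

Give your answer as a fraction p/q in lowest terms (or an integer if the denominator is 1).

Computing P^3 by repeated multiplication:
P^1 =
  X: [3/10, 1/4, 3/10, 3/20]
  Y: [1/20, 1/20, 1/5, 7/10]
  Z: [1/10, 1/2, 1/5, 1/5]
  W: [1/5, 1/10, 1/5, 1/2]
P^2 =
  X: [13/80, 101/400, 23/100, 71/200]
  Y: [71/400, 37/200, 41/200, 173/400]
  Z: [23/200, 17/100, 21/100, 101/200]
  W: [37/200, 41/200, 11/50, 39/100]
P^3 =
  X: [1243/8000, 163/800, 173/800, 3397/8000]
  Y: [339/2000, 319/1600, 871/4000, 3307/8000]
  Z: [33/200, 771/4000, 423/2000, 1723/4000]
  W: [663/4000, 411/2000, 437/2000, 1641/4000]

(P^3)[Z -> X] = 33/200

Answer: 33/200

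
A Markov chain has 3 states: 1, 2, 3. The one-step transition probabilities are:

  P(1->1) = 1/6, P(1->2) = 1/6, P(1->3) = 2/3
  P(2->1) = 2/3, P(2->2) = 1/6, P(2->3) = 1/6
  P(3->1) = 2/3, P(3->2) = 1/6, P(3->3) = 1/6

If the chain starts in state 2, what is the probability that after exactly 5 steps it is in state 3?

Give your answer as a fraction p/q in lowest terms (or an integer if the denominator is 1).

Computing P^5 by repeated multiplication:
P^1 =
  1: [1/6, 1/6, 2/3]
  2: [2/3, 1/6, 1/6]
  3: [2/3, 1/6, 1/6]
P^2 =
  1: [7/12, 1/6, 1/4]
  2: [1/3, 1/6, 1/2]
  3: [1/3, 1/6, 1/2]
P^3 =
  1: [3/8, 1/6, 11/24]
  2: [1/2, 1/6, 1/3]
  3: [1/2, 1/6, 1/3]
P^4 =
  1: [23/48, 1/6, 17/48]
  2: [5/12, 1/6, 5/12]
  3: [5/12, 1/6, 5/12]
P^5 =
  1: [41/96, 1/6, 13/32]
  2: [11/24, 1/6, 3/8]
  3: [11/24, 1/6, 3/8]

(P^5)[2 -> 3] = 3/8

Answer: 3/8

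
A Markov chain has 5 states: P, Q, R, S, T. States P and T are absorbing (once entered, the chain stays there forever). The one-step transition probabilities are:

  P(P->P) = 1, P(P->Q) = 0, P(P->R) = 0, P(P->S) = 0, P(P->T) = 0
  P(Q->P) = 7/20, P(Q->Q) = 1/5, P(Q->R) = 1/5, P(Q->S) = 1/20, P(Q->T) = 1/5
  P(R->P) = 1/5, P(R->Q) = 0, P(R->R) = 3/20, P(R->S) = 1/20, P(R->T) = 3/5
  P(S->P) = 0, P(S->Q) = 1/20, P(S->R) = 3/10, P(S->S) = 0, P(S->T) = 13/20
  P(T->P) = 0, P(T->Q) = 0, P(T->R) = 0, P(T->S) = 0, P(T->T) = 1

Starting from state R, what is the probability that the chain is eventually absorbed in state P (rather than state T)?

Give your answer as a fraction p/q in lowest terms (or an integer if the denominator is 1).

Answer: 1283/5323

Derivation:
Let a_i = P(absorbed in P | start in state i).
Boundary conditions: a_P = 1, a_T = 0.
For each transient state i, a_i = sum_j P(i->j) * a_j:
  a_Q = 7/20*a_P + 1/5*a_Q + 1/5*a_R + 1/20*a_S + 1/5*a_T
  a_R = 1/5*a_P + 0*a_Q + 3/20*a_R + 1/20*a_S + 3/5*a_T
  a_S = 0*a_P + 1/20*a_Q + 3/10*a_R + 0*a_S + 13/20*a_T

Substituting a_P = 1 and a_T = 0, rearrange to (I - Q) a = r where r[i] = P(i -> P):
  [4/5, -1/5, -1/20] . (a_Q, a_R, a_S) = 7/20
  [0, 17/20, -1/20] . (a_Q, a_R, a_S) = 1/5
  [-1/20, -3/10, 1] . (a_Q, a_R, a_S) = 0

Solving yields:
  a_Q = 2682/5323
  a_R = 1283/5323
  a_S = 519/5323

Starting state is R, so the absorption probability is a_R = 1283/5323.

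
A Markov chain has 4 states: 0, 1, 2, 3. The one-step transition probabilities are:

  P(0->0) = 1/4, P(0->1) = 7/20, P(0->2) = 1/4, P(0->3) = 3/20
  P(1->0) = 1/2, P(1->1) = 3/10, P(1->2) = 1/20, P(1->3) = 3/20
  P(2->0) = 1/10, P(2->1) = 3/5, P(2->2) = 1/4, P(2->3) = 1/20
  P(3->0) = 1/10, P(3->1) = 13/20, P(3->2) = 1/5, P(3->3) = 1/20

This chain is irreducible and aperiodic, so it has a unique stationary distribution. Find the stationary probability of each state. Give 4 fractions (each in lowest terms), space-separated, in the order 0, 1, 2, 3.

Answer: 1482/4795 3901/9590 1559/9590 583/4795

Derivation:
The stationary distribution satisfies pi = pi * P, i.e.:
  pi_0 = 1/4*pi_0 + 1/2*pi_1 + 1/10*pi_2 + 1/10*pi_3
  pi_1 = 7/20*pi_0 + 3/10*pi_1 + 3/5*pi_2 + 13/20*pi_3
  pi_2 = 1/4*pi_0 + 1/20*pi_1 + 1/4*pi_2 + 1/5*pi_3
  pi_3 = 3/20*pi_0 + 3/20*pi_1 + 1/20*pi_2 + 1/20*pi_3
with normalization: pi_0 + pi_1 + pi_2 + pi_3 = 1.

Using the first 3 balance equations plus normalization, the linear system A*pi = b is:
  [-3/4, 1/2, 1/10, 1/10] . pi = 0
  [7/20, -7/10, 3/5, 13/20] . pi = 0
  [1/4, 1/20, -3/4, 1/5] . pi = 0
  [1, 1, 1, 1] . pi = 1

Solving yields:
  pi_0 = 1482/4795
  pi_1 = 3901/9590
  pi_2 = 1559/9590
  pi_3 = 583/4795

Verification (pi * P):
  1482/4795*1/4 + 3901/9590*1/2 + 1559/9590*1/10 + 583/4795*1/10 = 1482/4795 = pi_0  (ok)
  1482/4795*7/20 + 3901/9590*3/10 + 1559/9590*3/5 + 583/4795*13/20 = 3901/9590 = pi_1  (ok)
  1482/4795*1/4 + 3901/9590*1/20 + 1559/9590*1/4 + 583/4795*1/5 = 1559/9590 = pi_2  (ok)
  1482/4795*3/20 + 3901/9590*3/20 + 1559/9590*1/20 + 583/4795*1/20 = 583/4795 = pi_3  (ok)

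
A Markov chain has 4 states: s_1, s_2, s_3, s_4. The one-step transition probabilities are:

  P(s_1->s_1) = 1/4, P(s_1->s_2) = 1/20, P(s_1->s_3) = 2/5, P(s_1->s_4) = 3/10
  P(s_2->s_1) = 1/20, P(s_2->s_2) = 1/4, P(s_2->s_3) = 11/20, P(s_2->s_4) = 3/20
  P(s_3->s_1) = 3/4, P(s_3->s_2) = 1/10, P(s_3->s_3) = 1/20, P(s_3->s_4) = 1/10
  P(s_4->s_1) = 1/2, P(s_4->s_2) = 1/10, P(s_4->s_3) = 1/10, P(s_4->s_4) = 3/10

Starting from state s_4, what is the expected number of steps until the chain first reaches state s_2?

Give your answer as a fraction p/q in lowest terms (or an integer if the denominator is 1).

Let h_i = expected steps to first reach s_2 from state i.
Boundary: h_s_2 = 0.
First-step equations for the other states:
  h_s_1 = 1 + 1/4*h_s_1 + 1/20*h_s_2 + 2/5*h_s_3 + 3/10*h_s_4
  h_s_3 = 1 + 3/4*h_s_1 + 1/10*h_s_2 + 1/20*h_s_3 + 1/10*h_s_4
  h_s_4 = 1 + 1/2*h_s_1 + 1/10*h_s_2 + 1/10*h_s_3 + 3/10*h_s_4

Substituting h_s_2 = 0 and rearranging gives the linear system (I - Q) h = 1:
  [3/4, -2/5, -3/10] . (h_s_1, h_s_3, h_s_4) = 1
  [-3/4, 19/20, -1/10] . (h_s_1, h_s_3, h_s_4) = 1
  [-1/2, -1/10, 7/10] . (h_s_1, h_s_3, h_s_4) = 1

Solving yields:
  h_s_1 = 1032/77
  h_s_3 = 1000/77
  h_s_4 = 90/7

Starting state is s_4, so the expected hitting time is h_s_4 = 90/7.

Answer: 90/7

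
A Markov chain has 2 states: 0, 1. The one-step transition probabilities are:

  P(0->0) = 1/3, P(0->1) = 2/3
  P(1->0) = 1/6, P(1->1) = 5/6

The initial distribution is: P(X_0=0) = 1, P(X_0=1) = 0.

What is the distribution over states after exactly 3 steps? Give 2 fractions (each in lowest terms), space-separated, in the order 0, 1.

Propagating the distribution step by step (d_{t+1} = d_t * P):
d_0 = (0=1, 1=0)
  d_1[0] = 1*1/3 + 0*1/6 = 1/3
  d_1[1] = 1*2/3 + 0*5/6 = 2/3
d_1 = (0=1/3, 1=2/3)
  d_2[0] = 1/3*1/3 + 2/3*1/6 = 2/9
  d_2[1] = 1/3*2/3 + 2/3*5/6 = 7/9
d_2 = (0=2/9, 1=7/9)
  d_3[0] = 2/9*1/3 + 7/9*1/6 = 11/54
  d_3[1] = 2/9*2/3 + 7/9*5/6 = 43/54
d_3 = (0=11/54, 1=43/54)

Answer: 11/54 43/54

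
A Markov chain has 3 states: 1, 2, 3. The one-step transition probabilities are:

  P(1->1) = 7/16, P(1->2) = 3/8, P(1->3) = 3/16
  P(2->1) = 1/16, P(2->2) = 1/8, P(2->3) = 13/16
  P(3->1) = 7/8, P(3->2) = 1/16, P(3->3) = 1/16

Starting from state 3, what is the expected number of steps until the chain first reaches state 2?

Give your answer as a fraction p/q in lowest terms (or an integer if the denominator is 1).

Let h_i = expected steps to first reach 2 from state i.
Boundary: h_2 = 0.
First-step equations for the other states:
  h_1 = 1 + 7/16*h_1 + 3/8*h_2 + 3/16*h_3
  h_3 = 1 + 7/8*h_1 + 1/16*h_2 + 1/16*h_3

Substituting h_2 = 0 and rearranging gives the linear system (I - Q) h = 1:
  [9/16, -3/16] . (h_1, h_3) = 1
  [-7/8, 15/16] . (h_1, h_3) = 1

Solving yields:
  h_1 = 96/31
  h_3 = 368/93

Starting state is 3, so the expected hitting time is h_3 = 368/93.

Answer: 368/93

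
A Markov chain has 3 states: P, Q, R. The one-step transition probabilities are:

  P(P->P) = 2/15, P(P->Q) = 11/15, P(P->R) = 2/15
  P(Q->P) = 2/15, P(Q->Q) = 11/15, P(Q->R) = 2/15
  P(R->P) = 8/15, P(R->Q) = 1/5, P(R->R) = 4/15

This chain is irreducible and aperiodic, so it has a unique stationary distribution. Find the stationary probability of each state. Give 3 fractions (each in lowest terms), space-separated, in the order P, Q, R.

Answer: 38/195 127/195 2/13

Derivation:
The stationary distribution satisfies pi = pi * P, i.e.:
  pi_P = 2/15*pi_P + 2/15*pi_Q + 8/15*pi_R
  pi_Q = 11/15*pi_P + 11/15*pi_Q + 1/5*pi_R
  pi_R = 2/15*pi_P + 2/15*pi_Q + 4/15*pi_R
with normalization: pi_P + pi_Q + pi_R = 1.

Using the first 2 balance equations plus normalization, the linear system A*pi = b is:
  [-13/15, 2/15, 8/15] . pi = 0
  [11/15, -4/15, 1/5] . pi = 0
  [1, 1, 1] . pi = 1

Solving yields:
  pi_P = 38/195
  pi_Q = 127/195
  pi_R = 2/13

Verification (pi * P):
  38/195*2/15 + 127/195*2/15 + 2/13*8/15 = 38/195 = pi_P  (ok)
  38/195*11/15 + 127/195*11/15 + 2/13*1/5 = 127/195 = pi_Q  (ok)
  38/195*2/15 + 127/195*2/15 + 2/13*4/15 = 2/13 = pi_R  (ok)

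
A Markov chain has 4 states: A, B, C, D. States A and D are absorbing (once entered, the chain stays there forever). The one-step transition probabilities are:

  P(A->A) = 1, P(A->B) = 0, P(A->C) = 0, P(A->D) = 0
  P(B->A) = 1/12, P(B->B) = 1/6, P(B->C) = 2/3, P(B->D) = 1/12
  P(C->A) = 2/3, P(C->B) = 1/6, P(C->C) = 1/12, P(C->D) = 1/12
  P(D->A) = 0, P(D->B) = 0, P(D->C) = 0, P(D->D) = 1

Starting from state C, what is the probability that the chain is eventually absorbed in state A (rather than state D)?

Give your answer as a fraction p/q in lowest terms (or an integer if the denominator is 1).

Answer: 41/47

Derivation:
Let a_i = P(absorbed in A | start in state i).
Boundary conditions: a_A = 1, a_D = 0.
For each transient state i, a_i = sum_j P(i->j) * a_j:
  a_B = 1/12*a_A + 1/6*a_B + 2/3*a_C + 1/12*a_D
  a_C = 2/3*a_A + 1/6*a_B + 1/12*a_C + 1/12*a_D

Substituting a_A = 1 and a_D = 0, rearrange to (I - Q) a = r where r[i] = P(i -> A):
  [5/6, -2/3] . (a_B, a_C) = 1/12
  [-1/6, 11/12] . (a_B, a_C) = 2/3

Solving yields:
  a_B = 75/94
  a_C = 41/47

Starting state is C, so the absorption probability is a_C = 41/47.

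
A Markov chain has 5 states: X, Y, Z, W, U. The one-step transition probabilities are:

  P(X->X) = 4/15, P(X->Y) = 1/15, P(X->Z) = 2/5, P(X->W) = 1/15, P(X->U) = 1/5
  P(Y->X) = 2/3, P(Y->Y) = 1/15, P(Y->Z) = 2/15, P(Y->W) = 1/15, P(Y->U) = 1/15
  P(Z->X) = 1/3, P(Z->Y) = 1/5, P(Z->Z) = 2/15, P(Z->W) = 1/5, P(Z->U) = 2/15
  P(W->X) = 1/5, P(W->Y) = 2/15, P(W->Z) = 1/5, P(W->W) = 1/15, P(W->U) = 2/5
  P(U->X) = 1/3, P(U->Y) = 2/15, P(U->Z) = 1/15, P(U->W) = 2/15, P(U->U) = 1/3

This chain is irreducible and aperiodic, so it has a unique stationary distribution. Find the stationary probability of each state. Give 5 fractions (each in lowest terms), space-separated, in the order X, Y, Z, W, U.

The stationary distribution satisfies pi = pi * P, i.e.:
  pi_X = 4/15*pi_X + 2/3*pi_Y + 1/3*pi_Z + 1/5*pi_W + 1/3*pi_U
  pi_Y = 1/15*pi_X + 1/15*pi_Y + 1/5*pi_Z + 2/15*pi_W + 2/15*pi_U
  pi_Z = 2/5*pi_X + 2/15*pi_Y + 2/15*pi_Z + 1/5*pi_W + 1/15*pi_U
  pi_W = 1/15*pi_X + 1/15*pi_Y + 1/5*pi_Z + 1/15*pi_W + 2/15*pi_U
  pi_U = 1/5*pi_X + 1/15*pi_Y + 2/15*pi_Z + 2/5*pi_W + 1/3*pi_U
with normalization: pi_X + pi_Y + pi_Z + pi_W + pi_U = 1.

Using the first 4 balance equations plus normalization, the linear system A*pi = b is:
  [-11/15, 2/3, 1/3, 1/5, 1/3] . pi = 0
  [1/15, -14/15, 1/5, 2/15, 2/15] . pi = 0
  [2/5, 2/15, -13/15, 1/5, 1/15] . pi = 0
  [1/15, 1/15, 1/5, -14/15, 2/15] . pi = 0
  [1, 1, 1, 1, 1] . pi = 1

Solving yields:
  pi_X = 9570/28529
  pi_Y = 3352/28529
  pi_Z = 6144/28529
  pi_W = 6285/57058
  pi_U = 12641/57058

Verification (pi * P):
  9570/28529*4/15 + 3352/28529*2/3 + 6144/28529*1/3 + 6285/57058*1/5 + 12641/57058*1/3 = 9570/28529 = pi_X  (ok)
  9570/28529*1/15 + 3352/28529*1/15 + 6144/28529*1/5 + 6285/57058*2/15 + 12641/57058*2/15 = 3352/28529 = pi_Y  (ok)
  9570/28529*2/5 + 3352/28529*2/15 + 6144/28529*2/15 + 6285/57058*1/5 + 12641/57058*1/15 = 6144/28529 = pi_Z  (ok)
  9570/28529*1/15 + 3352/28529*1/15 + 6144/28529*1/5 + 6285/57058*1/15 + 12641/57058*2/15 = 6285/57058 = pi_W  (ok)
  9570/28529*1/5 + 3352/28529*1/15 + 6144/28529*2/15 + 6285/57058*2/5 + 12641/57058*1/3 = 12641/57058 = pi_U  (ok)

Answer: 9570/28529 3352/28529 6144/28529 6285/57058 12641/57058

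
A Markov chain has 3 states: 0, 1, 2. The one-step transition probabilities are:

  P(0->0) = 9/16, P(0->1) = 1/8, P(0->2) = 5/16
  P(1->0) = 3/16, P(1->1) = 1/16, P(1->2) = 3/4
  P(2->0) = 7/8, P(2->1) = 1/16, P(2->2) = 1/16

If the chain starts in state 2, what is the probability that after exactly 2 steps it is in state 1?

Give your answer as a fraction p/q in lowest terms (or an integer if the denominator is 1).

Answer: 15/128

Derivation:
Computing P^2 by repeated multiplication:
P^1 =
  0: [9/16, 1/8, 5/16]
  1: [3/16, 1/16, 3/4]
  2: [7/8, 1/16, 1/16]
P^2 =
  0: [157/256, 25/256, 37/128]
  1: [99/128, 19/256, 39/256]
  2: [143/256, 15/128, 83/256]

(P^2)[2 -> 1] = 15/128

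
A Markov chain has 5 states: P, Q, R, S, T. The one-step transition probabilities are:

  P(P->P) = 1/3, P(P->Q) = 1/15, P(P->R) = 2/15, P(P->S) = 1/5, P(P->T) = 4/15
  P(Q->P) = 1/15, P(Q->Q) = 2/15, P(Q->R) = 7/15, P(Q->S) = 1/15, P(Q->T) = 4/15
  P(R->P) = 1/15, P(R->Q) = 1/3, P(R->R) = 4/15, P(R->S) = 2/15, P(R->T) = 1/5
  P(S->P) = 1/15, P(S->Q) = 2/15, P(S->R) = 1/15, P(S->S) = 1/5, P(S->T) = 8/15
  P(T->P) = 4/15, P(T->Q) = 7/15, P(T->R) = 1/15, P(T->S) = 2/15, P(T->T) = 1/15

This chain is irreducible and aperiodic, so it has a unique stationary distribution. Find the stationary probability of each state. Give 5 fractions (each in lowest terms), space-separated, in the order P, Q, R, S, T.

The stationary distribution satisfies pi = pi * P, i.e.:
  pi_P = 1/3*pi_P + 1/15*pi_Q + 1/15*pi_R + 1/15*pi_S + 4/15*pi_T
  pi_Q = 1/15*pi_P + 2/15*pi_Q + 1/3*pi_R + 2/15*pi_S + 7/15*pi_T
  pi_R = 2/15*pi_P + 7/15*pi_Q + 4/15*pi_R + 1/15*pi_S + 1/15*pi_T
  pi_S = 1/5*pi_P + 1/15*pi_Q + 2/15*pi_R + 1/5*pi_S + 2/15*pi_T
  pi_T = 4/15*pi_P + 4/15*pi_Q + 1/5*pi_R + 8/15*pi_S + 1/15*pi_T
with normalization: pi_P + pi_Q + pi_R + pi_S + pi_T = 1.

Using the first 4 balance equations plus normalization, the linear system A*pi = b is:
  [-2/3, 1/15, 1/15, 1/15, 4/15] . pi = 0
  [1/15, -13/15, 1/3, 2/15, 7/15] . pi = 0
  [2/15, 7/15, -11/15, 1/15, 1/15] . pi = 0
  [1/5, 1/15, 2/15, -4/5, 2/15] . pi = 0
  [1, 1, 1, 1, 1] . pi = 1

Solving yields:
  pi_P = 2371/15155
  pi_Q = 3743/15155
  pi_R = 476/2165
  pi_S = 2067/15155
  pi_T = 3642/15155

Verification (pi * P):
  2371/15155*1/3 + 3743/15155*1/15 + 476/2165*1/15 + 2067/15155*1/15 + 3642/15155*4/15 = 2371/15155 = pi_P  (ok)
  2371/15155*1/15 + 3743/15155*2/15 + 476/2165*1/3 + 2067/15155*2/15 + 3642/15155*7/15 = 3743/15155 = pi_Q  (ok)
  2371/15155*2/15 + 3743/15155*7/15 + 476/2165*4/15 + 2067/15155*1/15 + 3642/15155*1/15 = 476/2165 = pi_R  (ok)
  2371/15155*1/5 + 3743/15155*1/15 + 476/2165*2/15 + 2067/15155*1/5 + 3642/15155*2/15 = 2067/15155 = pi_S  (ok)
  2371/15155*4/15 + 3743/15155*4/15 + 476/2165*1/5 + 2067/15155*8/15 + 3642/15155*1/15 = 3642/15155 = pi_T  (ok)

Answer: 2371/15155 3743/15155 476/2165 2067/15155 3642/15155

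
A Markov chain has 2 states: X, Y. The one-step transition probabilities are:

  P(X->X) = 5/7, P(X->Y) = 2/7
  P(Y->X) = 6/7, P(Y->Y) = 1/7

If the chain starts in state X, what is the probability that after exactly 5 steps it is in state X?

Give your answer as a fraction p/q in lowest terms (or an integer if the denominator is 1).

Answer: 12605/16807

Derivation:
Computing P^5 by repeated multiplication:
P^1 =
  X: [5/7, 2/7]
  Y: [6/7, 1/7]
P^2 =
  X: [37/49, 12/49]
  Y: [36/49, 13/49]
P^3 =
  X: [257/343, 86/343]
  Y: [258/343, 85/343]
P^4 =
  X: [1801/2401, 600/2401]
  Y: [1800/2401, 601/2401]
P^5 =
  X: [12605/16807, 4202/16807]
  Y: [12606/16807, 4201/16807]

(P^5)[X -> X] = 12605/16807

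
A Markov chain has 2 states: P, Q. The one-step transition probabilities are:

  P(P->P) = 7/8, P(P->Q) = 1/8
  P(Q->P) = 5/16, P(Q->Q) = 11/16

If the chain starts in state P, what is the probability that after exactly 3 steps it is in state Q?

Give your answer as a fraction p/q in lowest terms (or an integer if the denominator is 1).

Computing P^3 by repeated multiplication:
P^1 =
  P: [7/8, 1/8]
  Q: [5/16, 11/16]
P^2 =
  P: [103/128, 25/128]
  Q: [125/256, 131/256]
P^3 =
  P: [1567/2048, 481/2048]
  Q: [2405/4096, 1691/4096]

(P^3)[P -> Q] = 481/2048

Answer: 481/2048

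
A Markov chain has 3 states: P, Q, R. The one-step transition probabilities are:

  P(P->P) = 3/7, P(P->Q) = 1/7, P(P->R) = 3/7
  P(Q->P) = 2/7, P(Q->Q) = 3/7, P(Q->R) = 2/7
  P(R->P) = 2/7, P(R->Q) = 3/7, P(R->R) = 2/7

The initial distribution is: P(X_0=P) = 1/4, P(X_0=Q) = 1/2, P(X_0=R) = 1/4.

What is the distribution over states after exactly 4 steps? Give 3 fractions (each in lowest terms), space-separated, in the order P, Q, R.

Propagating the distribution step by step (d_{t+1} = d_t * P):
d_0 = (P=1/4, Q=1/2, R=1/4)
  d_1[P] = 1/4*3/7 + 1/2*2/7 + 1/4*2/7 = 9/28
  d_1[Q] = 1/4*1/7 + 1/2*3/7 + 1/4*3/7 = 5/14
  d_1[R] = 1/4*3/7 + 1/2*2/7 + 1/4*2/7 = 9/28
d_1 = (P=9/28, Q=5/14, R=9/28)
  d_2[P] = 9/28*3/7 + 5/14*2/7 + 9/28*2/7 = 65/196
  d_2[Q] = 9/28*1/7 + 5/14*3/7 + 9/28*3/7 = 33/98
  d_2[R] = 9/28*3/7 + 5/14*2/7 + 9/28*2/7 = 65/196
d_2 = (P=65/196, Q=33/98, R=65/196)
  d_3[P] = 65/196*3/7 + 33/98*2/7 + 65/196*2/7 = 457/1372
  d_3[Q] = 65/196*1/7 + 33/98*3/7 + 65/196*3/7 = 229/686
  d_3[R] = 65/196*3/7 + 33/98*2/7 + 65/196*2/7 = 457/1372
d_3 = (P=457/1372, Q=229/686, R=457/1372)
  d_4[P] = 457/1372*3/7 + 229/686*2/7 + 457/1372*2/7 = 3201/9604
  d_4[Q] = 457/1372*1/7 + 229/686*3/7 + 457/1372*3/7 = 1601/4802
  d_4[R] = 457/1372*3/7 + 229/686*2/7 + 457/1372*2/7 = 3201/9604
d_4 = (P=3201/9604, Q=1601/4802, R=3201/9604)

Answer: 3201/9604 1601/4802 3201/9604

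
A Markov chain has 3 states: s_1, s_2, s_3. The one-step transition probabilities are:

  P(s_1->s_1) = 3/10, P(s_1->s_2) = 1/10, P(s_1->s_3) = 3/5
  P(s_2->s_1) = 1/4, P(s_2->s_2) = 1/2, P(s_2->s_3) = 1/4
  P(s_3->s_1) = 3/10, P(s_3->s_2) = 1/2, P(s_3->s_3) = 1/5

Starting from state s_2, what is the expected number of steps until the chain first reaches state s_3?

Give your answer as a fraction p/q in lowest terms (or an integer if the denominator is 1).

Let h_i = expected steps to first reach s_3 from state i.
Boundary: h_s_3 = 0.
First-step equations for the other states:
  h_s_1 = 1 + 3/10*h_s_1 + 1/10*h_s_2 + 3/5*h_s_3
  h_s_2 = 1 + 1/4*h_s_1 + 1/2*h_s_2 + 1/4*h_s_3

Substituting h_s_3 = 0 and rearranging gives the linear system (I - Q) h = 1:
  [7/10, -1/10] . (h_s_1, h_s_2) = 1
  [-1/4, 1/2] . (h_s_1, h_s_2) = 1

Solving yields:
  h_s_1 = 24/13
  h_s_2 = 38/13

Starting state is s_2, so the expected hitting time is h_s_2 = 38/13.

Answer: 38/13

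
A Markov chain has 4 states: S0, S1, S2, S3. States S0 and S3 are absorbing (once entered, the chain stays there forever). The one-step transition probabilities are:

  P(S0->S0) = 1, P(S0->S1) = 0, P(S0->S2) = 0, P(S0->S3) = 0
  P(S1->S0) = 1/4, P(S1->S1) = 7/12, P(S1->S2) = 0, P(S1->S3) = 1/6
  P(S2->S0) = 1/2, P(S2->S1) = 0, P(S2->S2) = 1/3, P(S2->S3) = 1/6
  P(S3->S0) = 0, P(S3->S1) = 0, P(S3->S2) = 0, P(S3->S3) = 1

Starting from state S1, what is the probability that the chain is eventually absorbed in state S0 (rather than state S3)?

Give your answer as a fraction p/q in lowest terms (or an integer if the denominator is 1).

Let a_i = P(absorbed in S0 | start in state i).
Boundary conditions: a_S0 = 1, a_S3 = 0.
For each transient state i, a_i = sum_j P(i->j) * a_j:
  a_S1 = 1/4*a_S0 + 7/12*a_S1 + 0*a_S2 + 1/6*a_S3
  a_S2 = 1/2*a_S0 + 0*a_S1 + 1/3*a_S2 + 1/6*a_S3

Substituting a_S0 = 1 and a_S3 = 0, rearrange to (I - Q) a = r where r[i] = P(i -> S0):
  [5/12, 0] . (a_S1, a_S2) = 1/4
  [0, 2/3] . (a_S1, a_S2) = 1/2

Solving yields:
  a_S1 = 3/5
  a_S2 = 3/4

Starting state is S1, so the absorption probability is a_S1 = 3/5.

Answer: 3/5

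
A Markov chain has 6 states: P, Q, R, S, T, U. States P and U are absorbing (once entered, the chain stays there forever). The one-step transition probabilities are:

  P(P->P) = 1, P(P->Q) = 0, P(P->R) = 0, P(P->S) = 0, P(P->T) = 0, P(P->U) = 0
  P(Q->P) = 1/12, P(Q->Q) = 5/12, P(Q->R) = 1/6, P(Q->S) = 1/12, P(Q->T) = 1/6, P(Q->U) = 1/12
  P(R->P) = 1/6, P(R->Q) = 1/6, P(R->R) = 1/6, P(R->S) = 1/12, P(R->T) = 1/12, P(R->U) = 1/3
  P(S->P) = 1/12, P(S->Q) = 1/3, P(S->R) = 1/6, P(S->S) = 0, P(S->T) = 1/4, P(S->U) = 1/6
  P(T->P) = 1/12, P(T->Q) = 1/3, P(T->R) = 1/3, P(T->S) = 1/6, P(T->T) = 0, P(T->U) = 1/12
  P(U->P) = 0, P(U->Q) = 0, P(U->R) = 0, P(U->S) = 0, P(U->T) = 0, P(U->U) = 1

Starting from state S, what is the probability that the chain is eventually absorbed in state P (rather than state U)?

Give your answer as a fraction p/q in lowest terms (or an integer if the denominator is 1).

Answer: 602/1563

Derivation:
Let a_i = P(absorbed in P | start in state i).
Boundary conditions: a_P = 1, a_U = 0.
For each transient state i, a_i = sum_j P(i->j) * a_j:
  a_Q = 1/12*a_P + 5/12*a_Q + 1/6*a_R + 1/12*a_S + 1/6*a_T + 1/12*a_U
  a_R = 1/6*a_P + 1/6*a_Q + 1/6*a_R + 1/12*a_S + 1/12*a_T + 1/3*a_U
  a_S = 1/12*a_P + 1/3*a_Q + 1/6*a_R + 0*a_S + 1/4*a_T + 1/6*a_U
  a_T = 1/12*a_P + 1/3*a_Q + 1/3*a_R + 1/6*a_S + 0*a_T + 1/12*a_U

Substituting a_P = 1 and a_U = 0, rearrange to (I - Q) a = r where r[i] = P(i -> P):
  [7/12, -1/6, -1/12, -1/6] . (a_Q, a_R, a_S, a_T) = 1/12
  [-1/6, 5/6, -1/12, -1/12] . (a_Q, a_R, a_S, a_T) = 1/6
  [-1/3, -1/6, 1, -1/4] . (a_Q, a_R, a_S, a_T) = 1/12
  [-1/3, -1/3, -1/6, 1] . (a_Q, a_R, a_S, a_T) = 1/12

Solving yields:
  a_Q = 1307/3126
  a_R = 2269/6252
  a_S = 602/1563
  a_T = 425/1042

Starting state is S, so the absorption probability is a_S = 602/1563.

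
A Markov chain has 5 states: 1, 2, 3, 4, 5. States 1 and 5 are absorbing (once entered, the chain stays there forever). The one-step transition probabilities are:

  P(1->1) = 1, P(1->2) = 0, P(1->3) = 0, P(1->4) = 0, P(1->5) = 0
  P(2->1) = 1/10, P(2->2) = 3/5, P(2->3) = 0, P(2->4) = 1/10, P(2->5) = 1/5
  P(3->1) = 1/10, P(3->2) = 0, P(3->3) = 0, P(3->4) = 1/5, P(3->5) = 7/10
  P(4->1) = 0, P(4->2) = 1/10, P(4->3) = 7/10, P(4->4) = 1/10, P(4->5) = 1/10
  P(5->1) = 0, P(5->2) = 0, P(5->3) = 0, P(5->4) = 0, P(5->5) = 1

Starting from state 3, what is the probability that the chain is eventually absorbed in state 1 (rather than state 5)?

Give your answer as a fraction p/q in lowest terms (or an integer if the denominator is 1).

Let a_i = P(absorbed in 1 | start in state i).
Boundary conditions: a_1 = 1, a_5 = 0.
For each transient state i, a_i = sum_j P(i->j) * a_j:
  a_2 = 1/10*a_1 + 3/5*a_2 + 0*a_3 + 1/10*a_4 + 1/5*a_5
  a_3 = 1/10*a_1 + 0*a_2 + 0*a_3 + 1/5*a_4 + 7/10*a_5
  a_4 = 0*a_1 + 1/10*a_2 + 7/10*a_3 + 1/10*a_4 + 1/10*a_5

Substituting a_1 = 1 and a_5 = 0, rearrange to (I - Q) a = r where r[i] = P(i -> 1):
  [2/5, 0, -1/10] . (a_2, a_3, a_4) = 1/10
  [0, 1, -1/5] . (a_2, a_3, a_4) = 1/10
  [-1/10, -7/10, 9/10] . (a_2, a_3, a_4) = 0

Solving yields:
  a_2 = 83/294
  a_3 = 37/294
  a_4 = 19/147

Starting state is 3, so the absorption probability is a_3 = 37/294.

Answer: 37/294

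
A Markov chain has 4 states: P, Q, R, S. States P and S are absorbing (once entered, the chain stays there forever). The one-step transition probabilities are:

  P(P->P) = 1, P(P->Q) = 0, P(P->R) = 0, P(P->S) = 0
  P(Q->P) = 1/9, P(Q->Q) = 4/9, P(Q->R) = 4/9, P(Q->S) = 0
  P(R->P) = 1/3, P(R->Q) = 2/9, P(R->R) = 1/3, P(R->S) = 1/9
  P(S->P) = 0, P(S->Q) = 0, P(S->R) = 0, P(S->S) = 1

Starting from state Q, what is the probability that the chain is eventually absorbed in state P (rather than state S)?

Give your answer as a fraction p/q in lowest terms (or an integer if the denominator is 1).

Answer: 9/11

Derivation:
Let a_i = P(absorbed in P | start in state i).
Boundary conditions: a_P = 1, a_S = 0.
For each transient state i, a_i = sum_j P(i->j) * a_j:
  a_Q = 1/9*a_P + 4/9*a_Q + 4/9*a_R + 0*a_S
  a_R = 1/3*a_P + 2/9*a_Q + 1/3*a_R + 1/9*a_S

Substituting a_P = 1 and a_S = 0, rearrange to (I - Q) a = r where r[i] = P(i -> P):
  [5/9, -4/9] . (a_Q, a_R) = 1/9
  [-2/9, 2/3] . (a_Q, a_R) = 1/3

Solving yields:
  a_Q = 9/11
  a_R = 17/22

Starting state is Q, so the absorption probability is a_Q = 9/11.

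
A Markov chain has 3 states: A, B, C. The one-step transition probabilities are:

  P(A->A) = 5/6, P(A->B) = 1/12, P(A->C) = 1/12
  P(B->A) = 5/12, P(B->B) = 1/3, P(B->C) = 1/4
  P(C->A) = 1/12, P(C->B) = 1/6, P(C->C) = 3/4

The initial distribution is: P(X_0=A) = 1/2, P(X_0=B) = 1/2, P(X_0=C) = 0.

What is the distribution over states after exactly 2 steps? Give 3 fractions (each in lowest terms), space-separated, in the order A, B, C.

Answer: 179/288 43/288 11/48

Derivation:
Propagating the distribution step by step (d_{t+1} = d_t * P):
d_0 = (A=1/2, B=1/2, C=0)
  d_1[A] = 1/2*5/6 + 1/2*5/12 + 0*1/12 = 5/8
  d_1[B] = 1/2*1/12 + 1/2*1/3 + 0*1/6 = 5/24
  d_1[C] = 1/2*1/12 + 1/2*1/4 + 0*3/4 = 1/6
d_1 = (A=5/8, B=5/24, C=1/6)
  d_2[A] = 5/8*5/6 + 5/24*5/12 + 1/6*1/12 = 179/288
  d_2[B] = 5/8*1/12 + 5/24*1/3 + 1/6*1/6 = 43/288
  d_2[C] = 5/8*1/12 + 5/24*1/4 + 1/6*3/4 = 11/48
d_2 = (A=179/288, B=43/288, C=11/48)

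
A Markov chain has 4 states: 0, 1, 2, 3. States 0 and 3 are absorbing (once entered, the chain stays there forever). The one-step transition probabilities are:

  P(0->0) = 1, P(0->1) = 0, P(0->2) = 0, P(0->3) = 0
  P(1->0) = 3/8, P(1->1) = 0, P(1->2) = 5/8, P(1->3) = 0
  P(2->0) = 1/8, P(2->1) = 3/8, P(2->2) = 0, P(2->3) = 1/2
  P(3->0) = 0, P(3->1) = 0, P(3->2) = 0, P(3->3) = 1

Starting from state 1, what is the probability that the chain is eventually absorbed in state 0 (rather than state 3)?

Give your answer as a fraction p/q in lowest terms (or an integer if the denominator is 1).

Answer: 29/49

Derivation:
Let a_i = P(absorbed in 0 | start in state i).
Boundary conditions: a_0 = 1, a_3 = 0.
For each transient state i, a_i = sum_j P(i->j) * a_j:
  a_1 = 3/8*a_0 + 0*a_1 + 5/8*a_2 + 0*a_3
  a_2 = 1/8*a_0 + 3/8*a_1 + 0*a_2 + 1/2*a_3

Substituting a_0 = 1 and a_3 = 0, rearrange to (I - Q) a = r where r[i] = P(i -> 0):
  [1, -5/8] . (a_1, a_2) = 3/8
  [-3/8, 1] . (a_1, a_2) = 1/8

Solving yields:
  a_1 = 29/49
  a_2 = 17/49

Starting state is 1, so the absorption probability is a_1 = 29/49.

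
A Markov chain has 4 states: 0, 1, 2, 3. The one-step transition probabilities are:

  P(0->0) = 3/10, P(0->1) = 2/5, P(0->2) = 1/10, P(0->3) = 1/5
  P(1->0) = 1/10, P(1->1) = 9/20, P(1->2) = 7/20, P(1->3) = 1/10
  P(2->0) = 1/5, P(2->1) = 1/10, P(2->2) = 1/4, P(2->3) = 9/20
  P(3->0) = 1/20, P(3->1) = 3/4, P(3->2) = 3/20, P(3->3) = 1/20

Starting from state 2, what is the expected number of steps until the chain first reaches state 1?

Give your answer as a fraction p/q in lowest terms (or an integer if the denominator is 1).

Answer: 4890/1667

Derivation:
Let h_i = expected steps to first reach 1 from state i.
Boundary: h_1 = 0.
First-step equations for the other states:
  h_0 = 1 + 3/10*h_0 + 2/5*h_1 + 1/10*h_2 + 1/5*h_3
  h_2 = 1 + 1/5*h_0 + 1/10*h_1 + 1/4*h_2 + 9/20*h_3
  h_3 = 1 + 1/20*h_0 + 3/4*h_1 + 3/20*h_2 + 1/20*h_3

Substituting h_1 = 0 and rearranging gives the linear system (I - Q) h = 1:
  [7/10, -1/10, -1/5] . (h_0, h_2, h_3) = 1
  [-1/5, 3/4, -9/20] . (h_0, h_2, h_3) = 1
  [-1/20, -3/20, 19/20] . (h_0, h_2, h_3) = 1

Solving yields:
  h_0 = 3860/1667
  h_2 = 4890/1667
  h_3 = 2730/1667

Starting state is 2, so the expected hitting time is h_2 = 4890/1667.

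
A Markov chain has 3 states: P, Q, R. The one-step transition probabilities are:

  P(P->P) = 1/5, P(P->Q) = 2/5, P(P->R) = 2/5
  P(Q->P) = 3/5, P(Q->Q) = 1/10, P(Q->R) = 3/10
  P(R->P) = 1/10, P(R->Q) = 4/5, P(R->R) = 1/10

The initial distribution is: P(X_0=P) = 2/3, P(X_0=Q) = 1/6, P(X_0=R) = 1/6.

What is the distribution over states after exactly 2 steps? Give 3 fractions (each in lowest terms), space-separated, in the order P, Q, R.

Propagating the distribution step by step (d_{t+1} = d_t * P):
d_0 = (P=2/3, Q=1/6, R=1/6)
  d_1[P] = 2/3*1/5 + 1/6*3/5 + 1/6*1/10 = 1/4
  d_1[Q] = 2/3*2/5 + 1/6*1/10 + 1/6*4/5 = 5/12
  d_1[R] = 2/3*2/5 + 1/6*3/10 + 1/6*1/10 = 1/3
d_1 = (P=1/4, Q=5/12, R=1/3)
  d_2[P] = 1/4*1/5 + 5/12*3/5 + 1/3*1/10 = 1/3
  d_2[Q] = 1/4*2/5 + 5/12*1/10 + 1/3*4/5 = 49/120
  d_2[R] = 1/4*2/5 + 5/12*3/10 + 1/3*1/10 = 31/120
d_2 = (P=1/3, Q=49/120, R=31/120)

Answer: 1/3 49/120 31/120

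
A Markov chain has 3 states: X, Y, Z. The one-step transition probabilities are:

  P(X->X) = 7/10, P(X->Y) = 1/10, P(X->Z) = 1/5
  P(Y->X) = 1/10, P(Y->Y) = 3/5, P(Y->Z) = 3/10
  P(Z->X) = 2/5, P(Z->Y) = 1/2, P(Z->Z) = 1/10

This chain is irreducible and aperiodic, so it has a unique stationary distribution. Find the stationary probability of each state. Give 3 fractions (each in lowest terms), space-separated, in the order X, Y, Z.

The stationary distribution satisfies pi = pi * P, i.e.:
  pi_X = 7/10*pi_X + 1/10*pi_Y + 2/5*pi_Z
  pi_Y = 1/10*pi_X + 3/5*pi_Y + 1/2*pi_Z
  pi_Z = 1/5*pi_X + 3/10*pi_Y + 1/10*pi_Z
with normalization: pi_X + pi_Y + pi_Z = 1.

Using the first 2 balance equations plus normalization, the linear system A*pi = b is:
  [-3/10, 1/10, 2/5] . pi = 0
  [1/10, -2/5, 1/2] . pi = 0
  [1, 1, 1] . pi = 1

Solving yields:
  pi_X = 7/17
  pi_Y = 19/51
  pi_Z = 11/51

Verification (pi * P):
  7/17*7/10 + 19/51*1/10 + 11/51*2/5 = 7/17 = pi_X  (ok)
  7/17*1/10 + 19/51*3/5 + 11/51*1/2 = 19/51 = pi_Y  (ok)
  7/17*1/5 + 19/51*3/10 + 11/51*1/10 = 11/51 = pi_Z  (ok)

Answer: 7/17 19/51 11/51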